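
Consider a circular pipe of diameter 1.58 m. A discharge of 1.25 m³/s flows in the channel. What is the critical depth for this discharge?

At critical depth, Q² T / (g A³) = 1, i.e. A³/T = Q²/g = 1.25²/9.81 = 0.1593.
Trying y = 0.418 m: A³/T = 0.05131 — short.
Trying y = 0.56 m: A³/T = 0.1593 — matches.

y_c = 0.56 m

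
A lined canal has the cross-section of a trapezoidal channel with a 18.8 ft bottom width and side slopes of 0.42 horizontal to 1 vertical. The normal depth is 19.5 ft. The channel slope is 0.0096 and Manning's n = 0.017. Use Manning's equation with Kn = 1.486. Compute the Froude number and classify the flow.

With bottom width b = 18.8 ft and side slope z = 0.42: A = (b + zy)y = (18.8 + 0.42×19.5)×19.5 = 526.3 ft²; P = b + 2y√(1+z²) = 18.8 + 2×19.5×1.085 = 61.1 ft.
Hydraulic radius R = A/P = 526.3/61.1 = 8.614 ft.
V = (1.486/n) R^(2/3) √S = (1.486/0.017) × 8.614^(2/3) × √0.0096 = 35.99 ft/s. Hydraulic depth D_h = A/T = 526.3/35.18 = 14.96 ft.
Froude number Fr = V/√(g·D_h) = 35.99/√(32.2×14.96) = 1.64, which is greater than 1, so the flow is supercritical.

supercritical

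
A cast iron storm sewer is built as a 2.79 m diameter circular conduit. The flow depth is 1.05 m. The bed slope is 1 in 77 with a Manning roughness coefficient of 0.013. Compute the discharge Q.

For a circular section of diameter D = 2.79 m at depth y = 1.05 m, the central angle is θ = 2 arccos(1 − 2y/D) = 2.642 rad. Then A = (D²/8)(θ − sin θ) = 2.104 m² and P = Dθ/2 = 3.685 m.
Hydraulic radius R = A/P = 2.104/3.685 = 0.571 m.
Manning's equation: Q = (1/n) A R^(2/3) S^(1/2) = (1/0.013) × 2.104 × 0.571^(2/3) × 0.01299^(1/2) = 12.7 m³/s.

Q = 12.7 m³/s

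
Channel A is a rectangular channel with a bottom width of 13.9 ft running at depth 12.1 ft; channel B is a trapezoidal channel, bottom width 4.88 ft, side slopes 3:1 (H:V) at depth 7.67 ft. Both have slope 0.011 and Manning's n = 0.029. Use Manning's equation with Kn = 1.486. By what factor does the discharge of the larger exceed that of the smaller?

Channel A: Flow area A = b·y = 13.9 × 12.1 = 168.2 ft². Wetted perimeter P = b + 2y = 13.9 + 2×12.1 = 38.1 ft. Hydraulic radius R = A/P = 168.2/38.1 = 4.414 ft. Q_A = (1.486/0.029)·168.2·4.414^(2/3)·√0.011 = 2432 ft³/s.
Channel B: With bottom width b = 4.88 ft and side slope z = 3: A = (b + zy)y = (4.88 + 3×7.67)×7.67 = 213.9 ft²; P = b + 2y√(1+z²) = 4.88 + 2×7.67×3.162 = 53.39 ft. Hydraulic radius R = A/P = 213.9/53.39 = 4.007 ft. Q_B = (1.486/0.029)·213.9·4.007^(2/3)·√0.011 = 2900 ft³/s.
The larger discharge is 2900 ft³/s and the smaller is 2432 ft³/s; the ratio is 1.19.

1.19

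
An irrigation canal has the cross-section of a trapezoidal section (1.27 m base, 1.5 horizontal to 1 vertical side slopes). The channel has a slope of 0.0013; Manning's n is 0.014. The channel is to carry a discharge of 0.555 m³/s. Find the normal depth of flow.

Manning's equation rearranged: A R^(2/3) = nQ / (1·√S) = 0.014 × 0.555 / (√0.0013) = 0.2155.
At y = 0.409 m: A R^(2/3) = 0.3302 — high.
At y = 0.324 m: A R^(2/3) = 0.2156 — matches.

y_n = 0.324 m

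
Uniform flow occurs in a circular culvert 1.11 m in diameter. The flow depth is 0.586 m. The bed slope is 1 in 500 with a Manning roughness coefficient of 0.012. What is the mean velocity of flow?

V = 1.62 m/s

For a circular section of diameter D = 1.11 m at depth y = 0.586 m, the central angle is θ = 2 arccos(1 − 2y/D) = 3.253 rad. Then A = (D²/8)(θ − sin θ) = 0.5182 m² and P = Dθ/2 = 1.806 m.
Hydraulic radius R = A/P = 0.5182/1.806 = 0.287 m.
From Manning's equation, V = (1/n) R^(2/3) S^(1/2) = (1/0.012) × 0.287^(2/3) × 0.002^(1/2) = 1.62 m/s.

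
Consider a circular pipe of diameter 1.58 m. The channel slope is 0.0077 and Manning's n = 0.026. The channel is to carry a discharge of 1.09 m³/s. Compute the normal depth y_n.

y_n = 0.6 m

Manning's equation rearranged: A R^(2/3) = nQ / (1·√S) = 0.026 × 1.09 / (√0.0077) = 0.323.
Try y = 0.699 m: A R^(2/3) = 0.4266 — over.
Try y = 0.529 m: A R^(2/3) = 0.2552 — short.
Try y = 0.6 m: A R^(2/3) = 0.3233 — matches.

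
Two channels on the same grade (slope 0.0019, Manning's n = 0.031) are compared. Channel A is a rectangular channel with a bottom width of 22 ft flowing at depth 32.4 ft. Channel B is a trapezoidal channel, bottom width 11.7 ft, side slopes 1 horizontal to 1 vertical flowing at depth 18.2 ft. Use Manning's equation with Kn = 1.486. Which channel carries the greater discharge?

Channel A: Flow area A = b·y = 22 × 32.4 = 712.8 ft². Wetted perimeter P = b + 2y = 22 + 2×32.4 = 86.8 ft. Hydraulic radius R = A/P = 712.8/86.8 = 8.212 ft. Q_A = (1.486/0.031)·712.8·8.212^(2/3)·√0.0019 = 6062 ft³/s.
Channel B: With bottom width b = 11.7 ft and side slope z = 1: A = (b + zy)y = (11.7 + 1×18.2)×18.2 = 544.2 ft²; P = b + 2y√(1+z²) = 11.7 + 2×18.2×1.414 = 63.18 ft. Hydraulic radius R = A/P = 544.2/63.18 = 8.614 ft. Q_B = (1.486/0.031)·544.2·8.614^(2/3)·√0.0019 = 4778 ft³/s.
Q_A = 6062 ft³/s vs Q_B = 4778 ft³/s, so channel A carries more.

channel A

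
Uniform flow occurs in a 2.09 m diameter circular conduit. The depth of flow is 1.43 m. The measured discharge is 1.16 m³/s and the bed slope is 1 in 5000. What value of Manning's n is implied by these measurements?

n = 0.022

For a circular section of diameter D = 2.09 m at depth y = 1.43 m, the central angle is θ = 2 arccos(1 − 2y/D) = 3.896 rad. Then A = (D²/8)(θ − sin θ) = 2.501 m² and P = Dθ/2 = 4.072 m.
Hydraulic radius R = A/P = 2.501/4.072 = 0.6144 m.
Rearranging Manning's equation: n = (1/Q) A R^(2/3) S^(1/2) = (1/1.16) × 2.501 × 0.6144^(2/3) × √0.0002 = 0.022.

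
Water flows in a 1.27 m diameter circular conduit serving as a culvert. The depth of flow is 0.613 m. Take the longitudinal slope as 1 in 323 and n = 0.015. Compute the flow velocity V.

V = 1.7 m/s

For a circular section of diameter D = 1.27 m at depth y = 0.613 m, the central angle is θ = 2 arccos(1 − 2y/D) = 3.072 rad. Then A = (D²/8)(θ − sin θ) = 0.6054 m² and P = Dθ/2 = 1.951 m.
Hydraulic radius R = A/P = 0.6054/1.951 = 0.3103 m.
From Manning's equation, V = (1/n) R^(2/3) S^(1/2) = (1/0.015) × 0.3103^(2/3) × 0.003096^(1/2) = 1.7 m/s.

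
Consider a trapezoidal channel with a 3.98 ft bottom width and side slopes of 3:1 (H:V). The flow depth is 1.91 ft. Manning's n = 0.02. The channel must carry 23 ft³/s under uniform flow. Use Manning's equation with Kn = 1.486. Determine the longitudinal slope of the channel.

With bottom width b = 3.98 ft and side slope z = 3: A = (b + zy)y = (3.98 + 3×1.91)×1.91 = 18.55 ft²; P = b + 2y√(1+z²) = 3.98 + 2×1.91×3.162 = 16.06 ft.
Hydraulic radius R = A/P = 18.55/16.06 = 1.155 ft.
From Manning's equation, S = [nQ / (1.486 A R^(2/3))]² = [0.02 × 23 / (1.486 × 18.55 × 1.155^(2/3))]² = 0.00023.

S = 0.00023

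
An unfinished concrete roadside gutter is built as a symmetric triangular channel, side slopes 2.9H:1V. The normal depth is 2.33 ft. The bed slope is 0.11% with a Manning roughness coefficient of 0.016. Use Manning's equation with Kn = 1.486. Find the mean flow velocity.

For a triangular section with side slope z = 2.9: A = zy² = 2.9×2.33² = 15.74 ft²; P = 2y√(1+z²) = 2×2.33×3.068 = 14.29 ft.
Hydraulic radius R = A/P = 15.74/14.29 = 1.101 ft.
From Manning's equation, V = (1.486/n) R^(2/3) S^(1/2) = (1.486/0.016) × 1.101^(2/3) × 0.0011^(1/2) = 3.29 ft/s.

V = 3.29 ft/s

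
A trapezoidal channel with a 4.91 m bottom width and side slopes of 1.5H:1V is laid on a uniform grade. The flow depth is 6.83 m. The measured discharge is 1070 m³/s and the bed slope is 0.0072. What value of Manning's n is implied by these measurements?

With bottom width b = 4.91 m and side slope z = 1.5: A = (b + zy)y = (4.91 + 1.5×6.83)×6.83 = 103.5 m²; P = b + 2y√(1+z²) = 4.91 + 2×6.83×1.803 = 29.54 m.
Hydraulic radius R = A/P = 103.5/29.54 = 3.505 m.
Rearranging Manning's equation: n = (1/Q) A R^(2/3) S^(1/2) = (1/1070) × 103.5 × 3.505^(2/3) × √0.0072 = 0.0189.

n = 0.0189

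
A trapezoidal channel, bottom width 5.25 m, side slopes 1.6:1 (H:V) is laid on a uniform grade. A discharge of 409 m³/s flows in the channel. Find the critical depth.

At critical depth, Q² T / (g A³) = 1, i.e. A³/T = Q²/g = 409²/9.81 = 17050.
Try y = 4.22 m: A³/T = 6928 — too small.
Try y = 6.51 m: A³/T = 40670 — too large.
Try y = 5.28 m: A³/T = 17080 — close enough.

y_c = 5.28 m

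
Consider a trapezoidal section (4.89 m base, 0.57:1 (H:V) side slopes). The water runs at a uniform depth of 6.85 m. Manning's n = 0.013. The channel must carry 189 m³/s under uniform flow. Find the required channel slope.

With bottom width b = 4.89 m and side slope z = 0.57: A = (b + zy)y = (4.89 + 0.57×6.85)×6.85 = 60.24 m²; P = b + 2y√(1+z²) = 4.89 + 2×6.85×1.151 = 20.66 m.
Hydraulic radius R = A/P = 60.24/20.66 = 2.916 m.
From Manning's equation, S = [nQ / (1 A R^(2/3))]² = [0.013 × 189 / (1 × 60.24 × 2.916^(2/3))]² = 0.000399.

S = 0.000399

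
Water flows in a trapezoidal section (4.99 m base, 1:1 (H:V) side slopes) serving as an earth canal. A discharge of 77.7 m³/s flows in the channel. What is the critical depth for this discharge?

At critical depth, Q² T / (g A³) = 1, i.e. A³/T = Q²/g = 77.7²/9.81 = 615.4.
Trying y = 3.02 m: A³/T = 1283 — too large.
Trying y = 1.82 m: A³/T = 220.6 — too small.
Trying y = 2.45 m: A³/T = 612.4 — matches.

y_c = 2.45 m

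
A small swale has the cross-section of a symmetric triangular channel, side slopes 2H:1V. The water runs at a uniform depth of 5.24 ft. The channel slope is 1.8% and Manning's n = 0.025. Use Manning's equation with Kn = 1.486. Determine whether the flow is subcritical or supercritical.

supercritical

For a triangular section with side slope z = 2: A = zy² = 2×5.24² = 54.92 ft²; P = 2y√(1+z²) = 2×5.24×2.236 = 23.43 ft.
Hydraulic radius R = A/P = 54.92/23.43 = 2.343 ft.
V = (1.486/n) R^(2/3) √S = (1.486/0.025) × 2.343^(2/3) × √0.018 = 14.07 ft/s. Hydraulic depth D_h = A/T = 54.92/20.96 = 2.62 ft.
Froude number Fr = V/√(g·D_h) = 14.07/√(32.2×2.62) = 1.53, which is greater than 1, so the flow is supercritical.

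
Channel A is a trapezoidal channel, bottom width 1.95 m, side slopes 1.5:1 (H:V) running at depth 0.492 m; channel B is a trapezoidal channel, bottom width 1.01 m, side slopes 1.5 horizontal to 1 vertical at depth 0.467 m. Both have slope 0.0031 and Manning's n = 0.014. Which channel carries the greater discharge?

channel A

Channel A: With bottom width b = 1.95 m and side slope z = 1.5: A = (b + zy)y = (1.95 + 1.5×0.492)×0.492 = 1.322 m²; P = b + 2y√(1+z²) = 1.95 + 2×0.492×1.803 = 3.724 m. Hydraulic radius R = A/P = 1.322/3.724 = 0.3551 m. Q_A = (1/0.014)·1.322·0.3551^(2/3)·√0.0031 = 2.638 m³/s.
Channel B: With bottom width b = 1.01 m and side slope z = 1.5: A = (b + zy)y = (1.01 + 1.5×0.467)×0.467 = 0.7988 m²; P = b + 2y√(1+z²) = 1.01 + 2×0.467×1.803 = 2.694 m. Hydraulic radius R = A/P = 0.7988/2.694 = 0.2965 m. Q_B = (1/0.014)·0.7988·0.2965^(2/3)·√0.0031 = 1.413 m³/s.
Q_A = 2.638 m³/s vs Q_B = 1.413 m³/s, so channel A carries more.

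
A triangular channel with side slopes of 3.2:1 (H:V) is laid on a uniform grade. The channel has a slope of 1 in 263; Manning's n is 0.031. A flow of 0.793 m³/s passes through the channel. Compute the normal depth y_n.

Manning's equation rearranged: A R^(2/3) = nQ / (1·√S) = 0.031 × 0.793 / (√0.003802) = 0.3987.
Trying y = 0.403 m: A R^(2/3) = 0.1732 — too small.
Trying y = 0.551 m: A R^(2/3) = 0.3988 — ≈ 0.3987.

y_n = 0.551 m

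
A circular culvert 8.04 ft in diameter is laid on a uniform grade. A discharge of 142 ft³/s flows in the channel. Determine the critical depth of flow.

y_c = 2.96 ft

At critical depth, Q² T / (g A³) = 1, i.e. A³/T = Q²/g = 142²/32.2 = 626.2.
At y = 3.34 ft: A³/T = 1001 — over.
At y = 2.44 ft: A³/T = 298.3 — short.
At y = 2.96 ft: A³/T = 629.3 — close enough.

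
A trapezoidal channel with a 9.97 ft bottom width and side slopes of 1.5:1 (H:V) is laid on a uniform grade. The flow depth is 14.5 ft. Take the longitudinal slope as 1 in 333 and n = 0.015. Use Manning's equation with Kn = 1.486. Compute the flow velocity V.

With bottom width b = 9.97 ft and side slope z = 1.5: A = (b + zy)y = (9.97 + 1.5×14.5)×14.5 = 459.9 ft²; P = b + 2y√(1+z²) = 9.97 + 2×14.5×1.803 = 62.25 ft.
Hydraulic radius R = A/P = 459.9/62.25 = 7.389 ft.
From Manning's equation, V = (1.486/n) R^(2/3) S^(1/2) = (1.486/0.015) × 7.389^(2/3) × 0.003003^(1/2) = 20.6 ft/s.

V = 20.6 ft/s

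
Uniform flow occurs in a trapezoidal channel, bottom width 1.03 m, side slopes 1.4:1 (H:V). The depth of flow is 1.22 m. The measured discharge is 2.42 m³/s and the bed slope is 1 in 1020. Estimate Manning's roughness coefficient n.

With bottom width b = 1.03 m and side slope z = 1.4: A = (b + zy)y = (1.03 + 1.4×1.22)×1.22 = 3.34 m²; P = b + 2y√(1+z²) = 1.03 + 2×1.22×1.72 = 5.228 m.
Hydraulic radius R = A/P = 3.34/5.228 = 0.6389 m.
Rearranging Manning's equation: n = (1/Q) A R^(2/3) S^(1/2) = (1/2.42) × 3.34 × 0.6389^(2/3) × √0.0009804 = 0.0321.

n = 0.0321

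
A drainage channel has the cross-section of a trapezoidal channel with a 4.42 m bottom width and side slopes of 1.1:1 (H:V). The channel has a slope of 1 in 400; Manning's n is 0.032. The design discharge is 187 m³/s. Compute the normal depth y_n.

y_n = 5.64 m

Manning's equation rearranged: A R^(2/3) = nQ / (1·√S) = 0.032 × 187 / (√0.0025) = 119.7.
Trying y = 4.38 m: A R^(2/3) = 70.91 — short.
Trying y = 6.42 m: A R^(2/3) = 157.9 — over.
Trying y = 5.64 m: A R^(2/3) = 119.8 — matches.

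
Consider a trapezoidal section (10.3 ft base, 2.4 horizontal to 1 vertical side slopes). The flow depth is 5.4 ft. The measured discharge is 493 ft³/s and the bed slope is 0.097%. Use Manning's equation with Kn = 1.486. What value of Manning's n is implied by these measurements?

With bottom width b = 10.3 ft and side slope z = 2.4: A = (b + zy)y = (10.3 + 2.4×5.4)×5.4 = 125.6 ft²; P = b + 2y√(1+z²) = 10.3 + 2×5.4×2.6 = 38.38 ft.
Hydraulic radius R = A/P = 125.6/38.38 = 3.273 ft.
Rearranging Manning's equation: n = (1.486/Q) A R^(2/3) S^(1/2) = (1.486/493) × 125.6 × 3.273^(2/3) × √0.00097 = 0.026.

n = 0.026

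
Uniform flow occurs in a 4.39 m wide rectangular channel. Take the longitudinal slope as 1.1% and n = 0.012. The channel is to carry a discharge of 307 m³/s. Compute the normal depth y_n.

y_n = 5.86 m

Manning's equation rearranged: A R^(2/3) = nQ / (1·√S) = 0.012 × 307 / (√0.011) = 35.13.
Trying y = 6.56 m: A R^(2/3) = 40.13 — high.
Trying y = 5.1 m: A R^(2/3) = 29.79 — low.
Trying y = 5.86 m: A R^(2/3) = 35.15 — close enough.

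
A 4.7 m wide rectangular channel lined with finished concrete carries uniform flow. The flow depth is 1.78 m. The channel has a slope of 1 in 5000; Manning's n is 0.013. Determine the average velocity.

V = 1.1 m/s

Flow area A = b·y = 4.7 × 1.78 = 8.366 m². Wetted perimeter P = b + 2y = 4.7 + 2×1.78 = 8.26 m.
Hydraulic radius R = A/P = 8.366/8.26 = 1.013 m.
From Manning's equation, V = (1/n) R^(2/3) S^(1/2) = (1/0.013) × 1.013^(2/3) × 0.0002^(1/2) = 1.1 m/s.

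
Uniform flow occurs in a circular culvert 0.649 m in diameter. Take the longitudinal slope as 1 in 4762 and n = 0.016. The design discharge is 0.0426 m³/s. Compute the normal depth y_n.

y_n = 0.316 m

Manning's equation rearranged: A R^(2/3) = nQ / (1·√S) = 0.016 × 0.0426 / (√0.00021) = 0.04704.
At y = 0.345 m: A R^(2/3) = 0.05452 — too large.
At y = 0.262 m: A R^(2/3) = 0.03372 — too small.
At y = 0.316 m: A R^(2/3) = 0.04702 — close enough.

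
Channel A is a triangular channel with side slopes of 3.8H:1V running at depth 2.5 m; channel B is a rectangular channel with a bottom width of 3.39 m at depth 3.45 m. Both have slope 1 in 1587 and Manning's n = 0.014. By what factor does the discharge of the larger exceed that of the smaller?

2.12

Channel A: For a triangular section with side slope z = 3.8: A = zy² = 3.8×2.5² = 23.75 m²; P = 2y√(1+z²) = 2×2.5×3.929 = 19.65 m. Hydraulic radius R = A/P = 23.75/19.65 = 1.209 m. Q_A = (1/0.014)·23.75·1.209^(2/3)·√0.0006301 = 48.32 m³/s.
Channel B: Flow area A = b·y = 3.39 × 3.45 = 11.7 m². Wetted perimeter P = b + 2y = 3.39 + 2×3.45 = 10.29 m. Hydraulic radius R = A/P = 11.7/10.29 = 1.137 m. Q_B = (1/0.014)·11.7·1.137^(2/3)·√0.0006301 = 22.84 m³/s.
The larger discharge is 48.32 m³/s and the smaller is 22.84 m³/s; the ratio is 2.12.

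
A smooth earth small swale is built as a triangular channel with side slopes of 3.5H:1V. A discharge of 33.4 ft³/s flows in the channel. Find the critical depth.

y_c = 1.41 ft

At critical depth, Q² T / (g A³) = 1, i.e. A³/T = Q²/g = 33.4²/32.2 = 34.64.
Try y = 1.04 ft: A³/T = 7.452 — short.
Try y = 1.7 ft: A³/T = 86.97 — over.
Try y = 1.41 ft: A³/T = 34.14 — close enough.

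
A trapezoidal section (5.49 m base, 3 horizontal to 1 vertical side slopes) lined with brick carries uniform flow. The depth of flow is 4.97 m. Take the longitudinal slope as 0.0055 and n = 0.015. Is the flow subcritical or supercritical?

supercritical

With bottom width b = 5.49 m and side slope z = 3: A = (b + zy)y = (5.49 + 3×4.97)×4.97 = 101.4 m²; P = b + 2y√(1+z²) = 5.49 + 2×4.97×3.162 = 36.92 m.
Hydraulic radius R = A/P = 101.4/36.92 = 2.746 m.
V = (1/n) R^(2/3) √S = (1/0.015) × 2.746^(2/3) × √0.0055 = 9.695 m/s. Hydraulic depth D_h = A/T = 101.4/35.31 = 2.871 m.
Froude number Fr = V/√(g·D_h) = 9.695/√(9.81×2.871) = 1.83, which is greater than 1, so the flow is supercritical.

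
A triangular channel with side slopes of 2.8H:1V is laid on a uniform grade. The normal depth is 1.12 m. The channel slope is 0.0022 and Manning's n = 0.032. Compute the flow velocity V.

For a triangular section with side slope z = 2.8: A = zy² = 2.8×1.12² = 3.512 m²; P = 2y√(1+z²) = 2×1.12×2.973 = 6.66 m.
Hydraulic radius R = A/P = 3.512/6.66 = 0.5274 m.
From Manning's equation, V = (1/n) R^(2/3) S^(1/2) = (1/0.032) × 0.5274^(2/3) × 0.0022^(1/2) = 0.957 m/s.

V = 0.957 m/s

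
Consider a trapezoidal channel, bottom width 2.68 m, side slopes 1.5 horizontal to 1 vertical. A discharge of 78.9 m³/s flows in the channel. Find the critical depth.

y_c = 2.79 m

At critical depth, Q² T / (g A³) = 1, i.e. A³/T = Q²/g = 78.9²/9.81 = 634.6.
Try y = 3.09 m: A³/T = 966.4 — over.
Try y = 2.79 m: A³/T = 635.9 — close enough.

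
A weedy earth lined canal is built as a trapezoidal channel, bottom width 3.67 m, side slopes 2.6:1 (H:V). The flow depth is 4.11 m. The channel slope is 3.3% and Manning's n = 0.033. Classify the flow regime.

supercritical

With bottom width b = 3.67 m and side slope z = 2.6: A = (b + zy)y = (3.67 + 2.6×4.11)×4.11 = 59 m²; P = b + 2y√(1+z²) = 3.67 + 2×4.11×2.786 = 26.57 m.
Hydraulic radius R = A/P = 59/26.57 = 2.221 m.
V = (1/n) R^(2/3) √S = (1/0.033) × 2.221^(2/3) × √0.033 = 9.37 m/s. Hydraulic depth D_h = A/T = 59/25.04 = 2.356 m.
Froude number Fr = V/√(g·D_h) = 9.37/√(9.81×2.356) = 1.95, which is greater than 1, so the flow is supercritical.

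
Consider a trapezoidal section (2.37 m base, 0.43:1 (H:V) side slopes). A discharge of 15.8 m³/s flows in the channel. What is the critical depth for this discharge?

y_c = 1.5 m

At critical depth, Q² T / (g A³) = 1, i.e. A³/T = Q²/g = 15.8²/9.81 = 25.45.
Try y = 1.1 m: A³/T = 9.223 — short.
Try y = 1.82 m: A³/T = 48 — over.
Try y = 1.5 m: A³/T = 25.27 — ≈ 25.45.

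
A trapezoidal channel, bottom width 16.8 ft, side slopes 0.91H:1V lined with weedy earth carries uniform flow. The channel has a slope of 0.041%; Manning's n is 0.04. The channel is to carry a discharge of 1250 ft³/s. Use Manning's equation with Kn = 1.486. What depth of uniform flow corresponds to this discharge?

Manning's equation rearranged: A R^(2/3) = nQ / (1.486·√S) = 0.04 × 1250 / (1.486 × √0.00041) = 1662.
At y = 16.2 ft: A R^(2/3) = 2117 — over.
At y = 14.3 ft: A R^(2/3) = 1660 — matches.

y_n = 14.3 ft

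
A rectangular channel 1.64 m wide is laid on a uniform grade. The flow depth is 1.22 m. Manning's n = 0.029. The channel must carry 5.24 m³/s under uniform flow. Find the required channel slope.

Flow area A = b·y = 1.64 × 1.22 = 2.001 m². Wetted perimeter P = b + 2y = 1.64 + 2×1.22 = 4.08 m.
Hydraulic radius R = A/P = 2.001/4.08 = 0.4904 m.
From Manning's equation, S = [nQ / (1 A R^(2/3))]² = [0.029 × 5.24 / (1 × 2.001 × 0.4904^(2/3))]² = 0.0149.

S = 0.0149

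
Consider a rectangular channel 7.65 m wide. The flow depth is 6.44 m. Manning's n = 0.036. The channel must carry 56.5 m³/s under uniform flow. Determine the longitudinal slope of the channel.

Flow area A = b·y = 7.65 × 6.44 = 49.27 m². Wetted perimeter P = b + 2y = 7.65 + 2×6.44 = 20.53 m.
Hydraulic radius R = A/P = 49.27/20.53 = 2.4 m.
From Manning's equation, S = [nQ / (1 A R^(2/3))]² = [0.036 × 56.5 / (1 × 49.27 × 2.4^(2/3))]² = 0.000531.

S = 0.000531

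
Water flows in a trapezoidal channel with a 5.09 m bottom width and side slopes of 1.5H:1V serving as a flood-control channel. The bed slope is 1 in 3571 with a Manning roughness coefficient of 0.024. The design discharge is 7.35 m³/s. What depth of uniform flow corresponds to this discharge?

Manning's equation rearranged: A R^(2/3) = nQ / (1·√S) = 0.024 × 7.35 / (√0.00028) = 10.54.
At y = 1.8 m: A R^(2/3) = 15.93 — high.
At y = 0.98 m: A R^(2/3) = 5.286 — low.
At y = 1.44 m: A R^(2/3) = 10.55 — close enough.

y_n = 1.44 m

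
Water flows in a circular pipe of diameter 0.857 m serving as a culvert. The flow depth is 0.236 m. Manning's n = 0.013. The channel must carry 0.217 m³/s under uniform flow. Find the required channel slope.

For a circular section of diameter D = 0.857 m at depth y = 0.236 m, the central angle is θ = 2 arccos(1 − 2y/D) = 2.21 rad. Then A = (D²/8)(θ − sin θ) = 0.1292 m² and P = Dθ/2 = 0.9469 m.
Hydraulic radius R = A/P = 0.1292/0.9469 = 0.1364 m.
From Manning's equation, S = [nQ / (1 A R^(2/3))]² = [0.013 × 0.217 / (1 × 0.1292 × 0.1364^(2/3))]² = 0.00679.

S = 0.00679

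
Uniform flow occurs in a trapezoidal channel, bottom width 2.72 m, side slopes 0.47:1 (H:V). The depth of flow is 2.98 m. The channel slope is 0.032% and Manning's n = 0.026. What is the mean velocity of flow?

With bottom width b = 2.72 m and side slope z = 0.47: A = (b + zy)y = (2.72 + 0.47×2.98)×2.98 = 12.28 m²; P = b + 2y√(1+z²) = 2.72 + 2×2.98×1.105 = 9.305 m.
Hydraulic radius R = A/P = 12.28/9.305 = 1.32 m.
From Manning's equation, V = (1/n) R^(2/3) S^(1/2) = (1/0.026) × 1.32^(2/3) × 0.00032^(1/2) = 0.828 m/s.

V = 0.828 m/s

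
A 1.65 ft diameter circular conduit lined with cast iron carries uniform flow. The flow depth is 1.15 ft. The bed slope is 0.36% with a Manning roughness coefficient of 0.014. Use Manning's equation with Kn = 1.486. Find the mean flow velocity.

For a circular section of diameter D = 1.65 ft at depth y = 1.15 ft, the central angle is θ = 2 arccos(1 − 2y/D) = 3.951 rad. Then A = (D²/8)(θ − sin θ) = 1.591 ft² and P = Dθ/2 = 3.26 ft.
Hydraulic radius R = A/P = 1.591/3.26 = 0.4881 ft.
From Manning's equation, V = (1.486/n) R^(2/3) S^(1/2) = (1.486/0.014) × 0.4881^(2/3) × 0.0036^(1/2) = 3.95 ft/s.

V = 3.95 ft/s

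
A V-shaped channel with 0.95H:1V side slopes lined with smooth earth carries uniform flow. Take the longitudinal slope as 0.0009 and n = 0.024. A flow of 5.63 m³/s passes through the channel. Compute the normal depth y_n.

Manning's equation rearranged: A R^(2/3) = nQ / (1·√S) = 0.024 × 5.63 / (√0.0009) = 4.504.
At y = 1.86 m: A R^(2/3) = 2.442 — short.
At y = 2.85 m: A R^(2/3) = 7.621 — over.
At y = 2.34 m: A R^(2/3) = 4.505 — close enough.

y_n = 2.34 m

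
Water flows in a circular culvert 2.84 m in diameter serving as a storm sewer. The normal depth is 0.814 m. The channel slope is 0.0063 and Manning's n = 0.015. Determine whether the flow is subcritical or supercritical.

supercritical

For a circular section of diameter D = 2.84 m at depth y = 0.814 m, the central angle is θ = 2 arccos(1 − 2y/D) = 2.26 rad. Then A = (D²/8)(θ − sin θ) = 1.5 m² and P = Dθ/2 = 3.209 m.
Hydraulic radius R = A/P = 1.5/3.209 = 0.4675 m.
V = (1/n) R^(2/3) √S = (1/0.015) × 0.4675^(2/3) × √0.0063 = 3.187 m/s. Hydraulic depth D_h = A/T = 1.5/2.568 = 0.5841 m.
Froude number Fr = V/√(g·D_h) = 3.187/√(9.81×0.5841) = 1.33, which is greater than 1, so the flow is supercritical.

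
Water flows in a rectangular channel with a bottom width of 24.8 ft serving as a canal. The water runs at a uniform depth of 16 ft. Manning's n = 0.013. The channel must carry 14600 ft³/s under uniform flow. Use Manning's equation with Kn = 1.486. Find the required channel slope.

Flow area A = b·y = 24.8 × 16 = 396.8 ft². Wetted perimeter P = b + 2y = 24.8 + 2×16 = 56.8 ft.
Hydraulic radius R = A/P = 396.8/56.8 = 6.986 ft.
From Manning's equation, S = [nQ / (1.486 A R^(2/3))]² = [0.013 × 14600 / (1.486 × 396.8 × 6.986^(2/3))]² = 0.00776.

S = 0.00776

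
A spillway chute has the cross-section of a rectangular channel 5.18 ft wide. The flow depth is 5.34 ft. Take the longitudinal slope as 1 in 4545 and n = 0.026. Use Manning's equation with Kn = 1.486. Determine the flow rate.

Flow area A = b·y = 5.18 × 5.34 = 27.66 ft². Wetted perimeter P = b + 2y = 5.18 + 2×5.34 = 15.86 ft.
Hydraulic radius R = A/P = 27.66/15.86 = 1.744 ft.
Manning's equation: Q = (1.486/n) A R^(2/3) S^(1/2) = (1.486/0.026) × 27.66 × 1.744^(2/3) × 0.00022^(1/2) = 34 ft³/s.

Q = 34 ft³/s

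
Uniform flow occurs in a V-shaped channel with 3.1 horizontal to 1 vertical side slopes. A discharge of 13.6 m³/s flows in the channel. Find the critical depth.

y_c = 1.31 m

At critical depth, Q² T / (g A³) = 1, i.e. A³/T = Q²/g = 13.6²/9.81 = 18.85.
At y = 0.904 m: A³/T = 2.901 — low.
At y = 1.46 m: A³/T = 31.88 — high.
At y = 1.31 m: A³/T = 18.54 — ≈ 18.85.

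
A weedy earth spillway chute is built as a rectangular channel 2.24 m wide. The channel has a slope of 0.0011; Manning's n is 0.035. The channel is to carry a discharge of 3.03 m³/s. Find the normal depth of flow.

Manning's equation rearranged: A R^(2/3) = nQ / (1·√S) = 0.035 × 3.03 / (√0.0011) = 3.198.
Trying y = 2.2 m: A R^(2/3) = 4.04 — over.
Trying y = 1.82 m: A R^(2/3) = 3.194 — close enough.

y_n = 1.82 m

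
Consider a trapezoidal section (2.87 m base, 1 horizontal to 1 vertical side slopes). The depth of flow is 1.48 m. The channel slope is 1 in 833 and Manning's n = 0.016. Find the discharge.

With bottom width b = 2.87 m and side slope z = 1: A = (b + zy)y = (2.87 + 1×1.48)×1.48 = 6.438 m²; P = b + 2y√(1+z²) = 2.87 + 2×1.48×1.414 = 7.056 m.
Hydraulic radius R = A/P = 6.438/7.056 = 0.9124 m.
Manning's equation: Q = (1/n) A R^(2/3) S^(1/2) = (1/0.016) × 6.438 × 0.9124^(2/3) × 0.0012^(1/2) = 13.1 m³/s.

Q = 13.1 m³/s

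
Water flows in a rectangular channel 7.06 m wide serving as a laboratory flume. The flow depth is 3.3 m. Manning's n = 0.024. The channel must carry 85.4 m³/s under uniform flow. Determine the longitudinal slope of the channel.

S = 0.0038

Flow area A = b·y = 7.06 × 3.3 = 23.3 m². Wetted perimeter P = b + 2y = 7.06 + 2×3.3 = 13.66 m.
Hydraulic radius R = A/P = 23.3/13.66 = 1.706 m.
From Manning's equation, S = [nQ / (1 A R^(2/3))]² = [0.024 × 85.4 / (1 × 23.3 × 1.706^(2/3))]² = 0.0038.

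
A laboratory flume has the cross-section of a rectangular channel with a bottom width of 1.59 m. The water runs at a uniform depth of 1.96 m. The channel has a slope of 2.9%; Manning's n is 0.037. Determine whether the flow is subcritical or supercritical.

subcritical

Flow area A = b·y = 1.59 × 1.96 = 3.116 m². Wetted perimeter P = b + 2y = 1.59 + 2×1.96 = 5.51 m.
Hydraulic radius R = A/P = 3.116/5.51 = 0.5656 m.
V = (1/n) R^(2/3) √S = (1/0.037) × 0.5656^(2/3) × √0.029 = 3.148 m/s. Hydraulic depth D_h = A/T = 3.116/1.59 = 1.96 m.
Froude number Fr = V/√(g·D_h) = 3.148/√(9.81×1.96) = 0.718, which is less than 1, so the flow is subcritical.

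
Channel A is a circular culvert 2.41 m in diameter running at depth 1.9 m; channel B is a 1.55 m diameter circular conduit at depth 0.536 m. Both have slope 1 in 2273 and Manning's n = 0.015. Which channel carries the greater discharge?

Channel A: For a circular section of diameter D = 2.41 m at depth y = 1.9 m, the central angle is θ = 2 arccos(1 − 2y/D) = 4.371 rad. Then A = (D²/8)(θ − sin θ) = 3.858 m² and P = Dθ/2 = 5.267 m. Hydraulic radius R = A/P = 3.858/5.267 = 0.7324 m. Q_A = (1/0.015)·3.858·0.7324^(2/3)·√0.0004399 = 4.383 m³/s.
Channel B: For a circular section of diameter D = 1.55 m at depth y = 0.536 m, the central angle is θ = 2 arccos(1 − 2y/D) = 2.515 rad. Then A = (D²/8)(θ − sin θ) = 0.579 m² and P = Dθ/2 = 1.949 m. Hydraulic radius R = A/P = 0.579/1.949 = 0.2971 m. Q_B = (1/0.015)·0.579·0.2971^(2/3)·√0.0004399 = 0.3605 m³/s.
Q_A = 4.383 m³/s vs Q_B = 0.3605 m³/s, so channel A carries more.

channel A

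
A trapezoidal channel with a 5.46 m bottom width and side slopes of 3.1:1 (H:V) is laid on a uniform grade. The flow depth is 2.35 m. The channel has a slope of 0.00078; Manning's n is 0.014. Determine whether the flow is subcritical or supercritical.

With bottom width b = 5.46 m and side slope z = 3.1: A = (b + zy)y = (5.46 + 3.1×2.35)×2.35 = 29.95 m²; P = b + 2y√(1+z²) = 5.46 + 2×2.35×3.257 = 20.77 m.
Hydraulic radius R = A/P = 29.95/20.77 = 1.442 m.
V = (1/n) R^(2/3) √S = (1/0.014) × 1.442^(2/3) × √0.00078 = 2.546 m/s. Hydraulic depth D_h = A/T = 29.95/20.03 = 1.495 m.
Froude number Fr = V/√(g·D_h) = 2.546/√(9.81×1.495) = 0.665, which is less than 1, so the flow is subcritical.

subcritical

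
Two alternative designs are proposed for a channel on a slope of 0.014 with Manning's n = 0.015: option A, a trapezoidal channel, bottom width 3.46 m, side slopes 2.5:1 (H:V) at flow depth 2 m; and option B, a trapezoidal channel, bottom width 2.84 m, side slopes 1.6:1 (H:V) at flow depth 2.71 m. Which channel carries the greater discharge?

Channel A: With bottom width b = 3.46 m and side slope z = 2.5: A = (b + zy)y = (3.46 + 2.5×2)×2 = 16.92 m²; P = b + 2y√(1+z²) = 3.46 + 2×2×2.693 = 14.23 m. Hydraulic radius R = A/P = 16.92/14.23 = 1.189 m. Q_A = (1/0.015)·16.92·1.189^(2/3)·√0.014 = 149.8 m³/s.
Channel B: With bottom width b = 2.84 m and side slope z = 1.6: A = (b + zy)y = (2.84 + 1.6×2.71)×2.71 = 19.45 m²; P = b + 2y√(1+z²) = 2.84 + 2×2.71×1.887 = 13.07 m. Hydraulic radius R = A/P = 19.45/13.07 = 1.488 m. Q_B = (1/0.015)·19.45·1.488^(2/3)·√0.014 = 200 m³/s.
Q_A = 149.8 m³/s vs Q_B = 200 m³/s, so channel B carries more.

channel B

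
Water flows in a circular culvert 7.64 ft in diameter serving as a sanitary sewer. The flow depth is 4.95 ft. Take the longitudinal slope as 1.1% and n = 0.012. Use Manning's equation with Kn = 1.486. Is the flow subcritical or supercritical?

supercritical

For a circular section of diameter D = 7.64 ft at depth y = 4.95 ft, the central angle is θ = 2 arccos(1 − 2y/D) = 3.742 rad. Then A = (D²/8)(θ − sin θ) = 31.43 ft² and P = Dθ/2 = 14.3 ft.
Hydraulic radius R = A/P = 31.43/14.3 = 2.198 ft.
V = (1.486/n) R^(2/3) √S = (1.486/0.012) × 2.198^(2/3) × √0.011 = 21.96 ft/s. Hydraulic depth D_h = A/T = 31.43/7.298 = 4.306 ft.
Froude number Fr = V/√(g·D_h) = 21.96/√(32.2×4.306) = 1.86, which is greater than 1, so the flow is supercritical.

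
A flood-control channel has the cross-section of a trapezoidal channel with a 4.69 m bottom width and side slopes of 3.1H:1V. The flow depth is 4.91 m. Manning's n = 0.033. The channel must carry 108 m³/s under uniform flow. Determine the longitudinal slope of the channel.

With bottom width b = 4.69 m and side slope z = 3.1: A = (b + zy)y = (4.69 + 3.1×4.91)×4.91 = 97.76 m²; P = b + 2y√(1+z²) = 4.69 + 2×4.91×3.257 = 36.68 m.
Hydraulic radius R = A/P = 97.76/36.68 = 2.666 m.
From Manning's equation, S = [nQ / (1 A R^(2/3))]² = [0.033 × 108 / (1 × 97.76 × 2.666^(2/3))]² = 0.00036.

S = 0.00036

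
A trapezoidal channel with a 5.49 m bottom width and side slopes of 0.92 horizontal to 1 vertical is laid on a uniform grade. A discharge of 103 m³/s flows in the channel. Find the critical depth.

At critical depth, Q² T / (g A³) = 1, i.e. A³/T = Q²/g = 103²/9.81 = 1081.
Try y = 2.06 m: A³/T = 379.4 — short.
Try y = 2.8 m: A³/T = 1082 — close enough.

y_c = 2.8 m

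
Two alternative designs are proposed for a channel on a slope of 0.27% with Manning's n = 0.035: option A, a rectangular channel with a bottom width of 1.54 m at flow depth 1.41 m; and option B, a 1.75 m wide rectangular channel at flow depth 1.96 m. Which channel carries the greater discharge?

channel B

Channel A: Flow area A = b·y = 1.54 × 1.41 = 2.171 m². Wetted perimeter P = b + 2y = 1.54 + 2×1.41 = 4.36 m. Hydraulic radius R = A/P = 2.171/4.36 = 0.498 m. Q_A = (1/0.035)·2.171·0.498^(2/3)·√0.0027 = 2.025 m³/s.
Channel B: Flow area A = b·y = 1.75 × 1.96 = 3.43 m². Wetted perimeter P = b + 2y = 1.75 + 2×1.96 = 5.67 m. Hydraulic radius R = A/P = 3.43/5.67 = 0.6049 m. Q_B = (1/0.035)·3.43·0.6049^(2/3)·√0.0027 = 3.642 m³/s.
Q_A = 2.025 m³/s vs Q_B = 3.642 m³/s, so channel B carries more.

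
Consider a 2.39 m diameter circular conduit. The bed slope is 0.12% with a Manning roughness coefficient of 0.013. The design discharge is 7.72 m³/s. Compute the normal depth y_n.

Manning's equation rearranged: A R^(2/3) = nQ / (1·√S) = 0.013 × 7.72 / (√0.0012) = 2.897.
Try y = 1.23 m: A R^(2/3) = 1.671 — short.
Try y = 2.22 m: A R^(2/3) = 3.421 — over.
Try y = 1.79 m: A R^(2/3) = 2.897 — matches.

y_n = 1.79 m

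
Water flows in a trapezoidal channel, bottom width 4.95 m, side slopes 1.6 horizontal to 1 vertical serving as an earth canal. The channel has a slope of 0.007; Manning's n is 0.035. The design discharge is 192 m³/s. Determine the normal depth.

Manning's equation rearranged: A R^(2/3) = nQ / (1·√S) = 0.035 × 192 / (√0.007) = 80.32.
Try y = 2.77 m: A R^(2/3) = 36.83 — short.
Try y = 4.42 m: A R^(2/3) = 96.75 — over.
Try y = 4.05 m: A R^(2/3) = 80.38 — matches.

y_n = 4.05 m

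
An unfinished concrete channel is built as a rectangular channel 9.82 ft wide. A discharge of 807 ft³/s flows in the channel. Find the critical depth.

For a rectangular channel, critical depth y_c = (q²/g)^(1/3) where q = Q/b = 807/9.82 = 82.18 ft²/s.
So y_c = (82.18²/32.2)^(1/3) = 5.94 ft.

y_c = 5.94 ft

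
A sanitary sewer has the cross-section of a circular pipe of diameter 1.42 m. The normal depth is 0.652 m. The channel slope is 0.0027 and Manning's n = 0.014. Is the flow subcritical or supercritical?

subcritical

For a circular section of diameter D = 1.42 m at depth y = 0.652 m, the central angle is θ = 2 arccos(1 − 2y/D) = 2.978 rad. Then A = (D²/8)(θ − sin θ) = 0.7096 m² and P = Dθ/2 = 2.114 m.
Hydraulic radius R = A/P = 0.7096/2.114 = 0.3356 m.
V = (1/n) R^(2/3) √S = (1/0.014) × 0.3356^(2/3) × √0.0027 = 1.792 m/s. Hydraulic depth D_h = A/T = 0.7096/1.415 = 0.5014 m.
Froude number Fr = V/√(g·D_h) = 1.792/√(9.81×0.5014) = 0.808, which is less than 1, so the flow is subcritical.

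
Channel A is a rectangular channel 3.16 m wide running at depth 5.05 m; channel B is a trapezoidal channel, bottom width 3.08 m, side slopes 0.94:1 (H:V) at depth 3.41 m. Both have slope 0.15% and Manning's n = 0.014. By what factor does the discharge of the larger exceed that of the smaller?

1.71

Channel A: Flow area A = b·y = 3.16 × 5.05 = 15.96 m². Wetted perimeter P = b + 2y = 3.16 + 2×5.05 = 13.26 m. Hydraulic radius R = A/P = 15.96/13.26 = 1.203 m. Q_A = (1/0.014)·15.96·1.203^(2/3)·√0.0015 = 49.95 m³/s.
Channel B: With bottom width b = 3.08 m and side slope z = 0.94: A = (b + zy)y = (3.08 + 0.94×3.41)×3.41 = 21.43 m²; P = b + 2y√(1+z²) = 3.08 + 2×3.41×1.372 = 12.44 m. Hydraulic radius R = A/P = 21.43/12.44 = 1.723 m. Q_B = (1/0.014)·21.43·1.723^(2/3)·√0.0015 = 85.21 m³/s.
The larger discharge is 85.21 m³/s and the smaller is 49.95 m³/s; the ratio is 1.71.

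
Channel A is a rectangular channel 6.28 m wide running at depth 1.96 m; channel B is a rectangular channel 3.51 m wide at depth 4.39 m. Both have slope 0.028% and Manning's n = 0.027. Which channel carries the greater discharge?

Channel A: Flow area A = b·y = 6.28 × 1.96 = 12.31 m². Wetted perimeter P = b + 2y = 6.28 + 2×1.96 = 10.2 m. Hydraulic radius R = A/P = 12.31/10.2 = 1.207 m. Q_A = (1/0.027)·12.31·1.207^(2/3)·√0.00028 = 8.647 m³/s.
Channel B: Flow area A = b·y = 3.51 × 4.39 = 15.41 m². Wetted perimeter P = b + 2y = 3.51 + 2×4.39 = 12.29 m. Hydraulic radius R = A/P = 15.41/12.29 = 1.254 m. Q_B = (1/0.027)·15.41·1.254^(2/3)·√0.00028 = 11.1 m³/s.
Q_A = 8.647 m³/s vs Q_B = 11.1 m³/s, so channel B carries more.

channel B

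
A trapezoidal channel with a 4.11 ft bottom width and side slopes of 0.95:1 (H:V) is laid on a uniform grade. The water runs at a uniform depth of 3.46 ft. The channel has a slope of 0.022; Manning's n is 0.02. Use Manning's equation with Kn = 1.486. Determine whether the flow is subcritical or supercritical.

With bottom width b = 4.11 ft and side slope z = 0.95: A = (b + zy)y = (4.11 + 0.95×3.46)×3.46 = 25.59 ft²; P = b + 2y√(1+z²) = 4.11 + 2×3.46×1.379 = 13.65 ft.
Hydraulic radius R = A/P = 25.59/13.65 = 1.874 ft.
V = (1.486/n) R^(2/3) √S = (1.486/0.02) × 1.874^(2/3) × √0.022 = 16.75 ft/s. Hydraulic depth D_h = A/T = 25.59/10.68 = 2.396 ft.
Froude number Fr = V/√(g·D_h) = 16.75/√(32.2×2.396) = 1.91, which is greater than 1, so the flow is supercritical.

supercritical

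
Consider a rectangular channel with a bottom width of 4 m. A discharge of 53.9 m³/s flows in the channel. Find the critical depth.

For a rectangular channel, critical depth y_c = (q²/g)^(1/3) where q = Q/b = 53.9/4 = 13.47 m²/s.
So y_c = (13.47²/9.81)^(1/3) = 2.65 m.

y_c = 2.65 m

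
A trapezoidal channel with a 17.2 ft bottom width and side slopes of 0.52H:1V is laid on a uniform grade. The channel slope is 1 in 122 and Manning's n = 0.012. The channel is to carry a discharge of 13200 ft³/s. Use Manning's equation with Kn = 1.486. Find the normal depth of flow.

Manning's equation rearranged: A R^(2/3) = nQ / (1.486·√S) = 0.012 × 13200 / (1.486 × √0.008197) = 1177.
Trying y = 11.5 ft: A R^(2/3) = 897.9 — low.
Trying y = 15.6 ft: A R^(2/3) = 1518 — high.
Trying y = 13.5 ft: A R^(2/3) = 1181 — ≈ 1177.

y_n = 13.5 ft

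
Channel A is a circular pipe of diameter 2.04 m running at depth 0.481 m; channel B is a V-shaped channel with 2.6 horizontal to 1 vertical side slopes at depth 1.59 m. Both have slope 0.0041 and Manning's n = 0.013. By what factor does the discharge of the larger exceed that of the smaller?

21.2

Channel A: For a circular section of diameter D = 2.04 m at depth y = 0.481 m, the central angle is θ = 2 arccos(1 − 2y/D) = 2.028 rad. Then A = (D²/8)(θ − sin θ) = 0.5883 m² and P = Dθ/2 = 2.069 m. Hydraulic radius R = A/P = 0.5883/2.069 = 0.2844 m. Q_A = (1/0.013)·0.5883·0.2844^(2/3)·√0.0041 = 1.253 m³/s.
Channel B: For a triangular section with side slope z = 2.6: A = zy² = 2.6×1.59² = 6.573 m²; P = 2y√(1+z²) = 2×1.59×2.786 = 8.858 m. Hydraulic radius R = A/P = 6.573/8.858 = 0.742 m. Q_B = (1/0.013)·6.573·0.742^(2/3)·√0.0041 = 26.54 m³/s.
The larger discharge is 26.54 m³/s and the smaller is 1.253 m³/s; the ratio is 21.2.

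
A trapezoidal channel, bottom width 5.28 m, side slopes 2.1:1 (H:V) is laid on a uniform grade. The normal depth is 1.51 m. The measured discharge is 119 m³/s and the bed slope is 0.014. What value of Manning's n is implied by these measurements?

With bottom width b = 5.28 m and side slope z = 2.1: A = (b + zy)y = (5.28 + 2.1×1.51)×1.51 = 12.76 m²; P = b + 2y√(1+z²) = 5.28 + 2×1.51×2.326 = 12.3 m.
Hydraulic radius R = A/P = 12.76/12.3 = 1.037 m.
Rearranging Manning's equation: n = (1/Q) A R^(2/3) S^(1/2) = (1/119) × 12.76 × 1.037^(2/3) × √0.014 = 0.013.

n = 0.013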